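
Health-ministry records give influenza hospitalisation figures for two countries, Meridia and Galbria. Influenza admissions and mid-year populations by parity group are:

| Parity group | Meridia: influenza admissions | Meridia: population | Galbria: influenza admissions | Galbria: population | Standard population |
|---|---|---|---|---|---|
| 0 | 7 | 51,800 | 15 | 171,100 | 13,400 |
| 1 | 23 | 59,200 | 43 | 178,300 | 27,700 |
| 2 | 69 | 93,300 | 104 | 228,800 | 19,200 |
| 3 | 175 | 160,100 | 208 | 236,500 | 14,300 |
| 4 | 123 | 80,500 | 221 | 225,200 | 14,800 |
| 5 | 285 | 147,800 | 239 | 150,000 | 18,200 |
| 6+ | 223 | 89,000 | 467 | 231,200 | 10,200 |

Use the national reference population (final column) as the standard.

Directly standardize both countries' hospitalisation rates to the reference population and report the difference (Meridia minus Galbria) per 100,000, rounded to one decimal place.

Parity-specific rates per 100,000 for Meridia: 13.51, 38.85, 73.95, 109.31, 152.80, 192.83, 250.56.
For Galbria: 8.77, 24.12, 45.45, 87.95, 98.13, 159.33, 201.99.
Standard total = 117,800; weights = 0.1138, 0.2351, 0.1630, 0.1214, 0.1256, 0.1545, 0.0866.
Meridia: 0.1138×13.51 + 0.2351×38.85 + 0.1630×73.95 + 0.1214×109.31 + 0.1256×152.80 + 0.1545×192.83 + 0.0866×250.56 = 106.6796 per 100,000.
Galbria: 0.1138×8.77 + 0.2351×24.12 + 0.1630×45.45 + 0.1214×87.95 + 0.1256×98.13 + 0.1545×159.33 + 0.0866×201.99 = 79.1890 per 100,000.
Difference = 106.6796 − 79.1890 = 27.4906.

27.5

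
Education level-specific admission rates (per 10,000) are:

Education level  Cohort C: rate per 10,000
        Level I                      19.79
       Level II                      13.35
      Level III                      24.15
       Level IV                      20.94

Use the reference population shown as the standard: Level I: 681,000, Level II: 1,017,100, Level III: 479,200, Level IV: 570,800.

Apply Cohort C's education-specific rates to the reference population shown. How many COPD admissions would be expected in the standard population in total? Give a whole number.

Expected COPD admissions = Σ (standard pop × education-specific rate ÷ 10,000)
= 681,000×19.79/10,000 + 1,017,100×13.35/10,000 + 479,200×24.15/10,000 + 570,800×20.94/10,000
= 1347.70 + 1357.83 + 1157.27 + 1195.26 = 5058.05.

5058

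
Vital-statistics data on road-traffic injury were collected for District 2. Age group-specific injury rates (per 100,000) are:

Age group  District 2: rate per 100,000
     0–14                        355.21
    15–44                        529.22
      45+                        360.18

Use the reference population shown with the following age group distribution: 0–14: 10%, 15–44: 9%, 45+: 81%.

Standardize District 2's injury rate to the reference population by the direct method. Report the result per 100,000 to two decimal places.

374.90

Standard weights: 0.10, 0.09, 0.81.
Standardized rate: 0.1000×355.21 + 0.0900×529.22 + 0.8100×360.18 = 374.8966 per 100,000.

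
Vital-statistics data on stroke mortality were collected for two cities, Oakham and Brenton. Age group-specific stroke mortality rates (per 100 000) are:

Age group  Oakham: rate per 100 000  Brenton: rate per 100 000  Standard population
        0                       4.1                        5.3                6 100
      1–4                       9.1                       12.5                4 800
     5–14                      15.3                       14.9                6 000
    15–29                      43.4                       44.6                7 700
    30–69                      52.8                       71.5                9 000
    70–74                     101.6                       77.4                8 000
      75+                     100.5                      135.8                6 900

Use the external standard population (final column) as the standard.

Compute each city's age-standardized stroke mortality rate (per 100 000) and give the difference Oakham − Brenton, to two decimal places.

-5.13

Standard total = 48 500; weights = 0.1258, 0.0990, 0.1237, 0.1588, 0.1856, 0.1649, 0.1423.
Oakham: 0.1258×4.1 + 0.0990×9.1 + 0.1237×15.3 + 0.1588×43.4 + 0.1856×52.8 + 0.1649×101.6 + 0.1423×100.5 = 51.0540 per 100 000.
Brenton: 0.1258×5.3 + 0.0990×12.5 + 0.1237×14.9 + 0.1588×44.6 + 0.1856×71.5 + 0.1649×77.4 + 0.1423×135.8 = 56.1829 per 100 000.
Difference = 51.0540 − 56.1829 = -5.1289.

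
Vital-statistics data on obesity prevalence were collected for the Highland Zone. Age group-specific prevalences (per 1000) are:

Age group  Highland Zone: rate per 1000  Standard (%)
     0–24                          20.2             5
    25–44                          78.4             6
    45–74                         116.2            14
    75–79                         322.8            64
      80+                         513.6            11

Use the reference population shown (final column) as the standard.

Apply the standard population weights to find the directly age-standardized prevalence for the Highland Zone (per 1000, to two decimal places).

285.07

Standard weights: 0.05, 0.06, 0.14, 0.64, 0.11.
Standardized rate: 0.0500×20.2 + 0.0600×78.4 + 0.1400×116.2 + 0.6400×322.8 + 0.1100×513.6 = 285.0700 per 1000.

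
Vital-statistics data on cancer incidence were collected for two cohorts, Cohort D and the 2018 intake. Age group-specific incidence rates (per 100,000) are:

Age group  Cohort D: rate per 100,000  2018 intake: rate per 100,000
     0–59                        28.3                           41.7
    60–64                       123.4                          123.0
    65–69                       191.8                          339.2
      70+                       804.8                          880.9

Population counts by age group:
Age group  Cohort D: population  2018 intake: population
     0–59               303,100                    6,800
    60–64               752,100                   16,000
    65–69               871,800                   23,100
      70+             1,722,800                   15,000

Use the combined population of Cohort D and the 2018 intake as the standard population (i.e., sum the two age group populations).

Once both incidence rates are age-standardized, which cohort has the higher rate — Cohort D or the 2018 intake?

2018 intake

Combined standard total = 3,710,700; weights = 0.0835, 0.2070, 0.2412, 0.4683.
Cohort D: 0.0835×28.3 + 0.2070×123.4 + 0.2412×191.8 + 0.4683×804.8 = 451.0677 per 100,000.
The 2018 intake: 0.0835×41.7 + 0.2070×123.0 + 0.2412×339.2 + 0.4683×880.9 = 523.2914 per 100,000.
The crude rates (453.48 vs 382.60) would put Cohort D higher, but that reflects its age composition; once standardized to a common age structure, the 2018 intake has the higher underlying rate.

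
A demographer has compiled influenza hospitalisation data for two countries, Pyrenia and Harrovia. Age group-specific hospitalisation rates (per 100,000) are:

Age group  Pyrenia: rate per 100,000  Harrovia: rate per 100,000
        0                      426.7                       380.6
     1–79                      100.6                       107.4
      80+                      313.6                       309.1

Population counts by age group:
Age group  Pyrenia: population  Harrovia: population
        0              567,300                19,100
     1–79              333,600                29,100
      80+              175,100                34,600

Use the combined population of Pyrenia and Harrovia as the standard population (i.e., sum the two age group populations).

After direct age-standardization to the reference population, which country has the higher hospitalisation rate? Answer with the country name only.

Combined standard total = 1,158,800; weights = 0.5060, 0.3130, 0.1810.
Pyrenia: 0.5060×426.7 + 0.3130×100.6 + 0.1810×313.6 = 304.1650 per 100,000.
Harrovia: 0.5060×380.6 + 0.3130×107.4 + 0.1810×309.1 = 282.1506 per 100,000.

Pyrenia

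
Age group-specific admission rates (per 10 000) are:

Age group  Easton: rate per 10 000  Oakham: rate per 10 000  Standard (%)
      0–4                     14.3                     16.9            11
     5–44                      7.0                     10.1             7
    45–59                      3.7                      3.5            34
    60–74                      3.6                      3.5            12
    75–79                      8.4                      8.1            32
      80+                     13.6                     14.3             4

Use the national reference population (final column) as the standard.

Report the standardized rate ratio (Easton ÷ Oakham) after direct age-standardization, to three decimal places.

0.952

Standard weights: 0.11, 0.07, 0.34, 0.12, 0.32, 0.04.
Easton: 0.1100×14.3 + 0.0700×7.0 + 0.3400×3.7 + 0.1200×3.6 + 0.3200×8.4 + 0.0400×13.6 = 6.9850 per 10 000.
Oakham: 0.1100×16.9 + 0.0700×10.1 + 0.3400×3.5 + 0.1200×3.5 + 0.3200×8.1 + 0.0400×14.3 = 7.3400 per 10 000.
Ratio = 6.9850 ÷ 7.3400 = 0.95163.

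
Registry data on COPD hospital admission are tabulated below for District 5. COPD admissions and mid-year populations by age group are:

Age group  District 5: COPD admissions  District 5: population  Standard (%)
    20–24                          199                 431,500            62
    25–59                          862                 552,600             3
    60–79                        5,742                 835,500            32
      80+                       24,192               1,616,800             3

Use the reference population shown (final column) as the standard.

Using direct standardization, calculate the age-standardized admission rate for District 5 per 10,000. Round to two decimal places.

29.81

Age-specific rates per 10,000 for District 5: 4.61, 15.60, 68.73, 149.63.
Standard weights: 0.62, 0.03, 0.32, 0.03.
Standardized rate: 0.6200×4.61 + 0.0300×15.60 + 0.3200×68.73 + 0.0300×149.63 = 29.8083 per 10,000.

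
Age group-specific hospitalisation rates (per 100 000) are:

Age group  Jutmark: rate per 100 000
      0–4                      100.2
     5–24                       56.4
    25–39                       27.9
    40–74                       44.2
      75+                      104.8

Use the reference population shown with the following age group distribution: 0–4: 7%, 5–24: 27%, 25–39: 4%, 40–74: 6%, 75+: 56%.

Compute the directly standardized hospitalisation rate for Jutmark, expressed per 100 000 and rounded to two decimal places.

84.70

Standard weights: 0.07, 0.27, 0.04, 0.06, 0.56.
Standardized rate: 0.0700×100.2 + 0.2700×56.4 + 0.0400×27.9 + 0.0600×44.2 + 0.5600×104.8 = 84.6980 per 100 000.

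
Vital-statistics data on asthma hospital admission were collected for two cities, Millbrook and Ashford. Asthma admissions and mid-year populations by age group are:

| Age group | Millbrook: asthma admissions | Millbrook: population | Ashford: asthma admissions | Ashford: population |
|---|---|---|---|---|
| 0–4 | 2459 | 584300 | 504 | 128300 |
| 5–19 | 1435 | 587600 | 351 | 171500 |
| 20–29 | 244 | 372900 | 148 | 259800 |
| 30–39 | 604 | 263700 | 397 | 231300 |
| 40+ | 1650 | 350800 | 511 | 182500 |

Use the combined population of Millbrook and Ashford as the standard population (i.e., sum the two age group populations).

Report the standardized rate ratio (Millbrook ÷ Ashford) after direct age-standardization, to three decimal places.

1.263

Age-specific rates per 10000 for Millbrook: 42.08, 24.42, 6.54, 22.90, 47.04.
For Ashford: 39.28, 20.47, 5.70, 17.16, 28.00.
Combined standard total = 3132700; weights = 0.2275, 0.2423, 0.2020, 0.1580, 0.1702.
Millbrook: 0.2275×42.08 + 0.2423×24.42 + 0.2020×6.54 + 0.1580×22.90 + 0.1702×47.04 = 28.4386 per 10000.
Ashford: 0.2275×39.28 + 0.2423×20.47 + 0.2020×5.70 + 0.1580×17.16 + 0.1702×28.00 = 22.5243 per 10000.
Ratio = 28.4386 ÷ 22.5243 = 1.26257.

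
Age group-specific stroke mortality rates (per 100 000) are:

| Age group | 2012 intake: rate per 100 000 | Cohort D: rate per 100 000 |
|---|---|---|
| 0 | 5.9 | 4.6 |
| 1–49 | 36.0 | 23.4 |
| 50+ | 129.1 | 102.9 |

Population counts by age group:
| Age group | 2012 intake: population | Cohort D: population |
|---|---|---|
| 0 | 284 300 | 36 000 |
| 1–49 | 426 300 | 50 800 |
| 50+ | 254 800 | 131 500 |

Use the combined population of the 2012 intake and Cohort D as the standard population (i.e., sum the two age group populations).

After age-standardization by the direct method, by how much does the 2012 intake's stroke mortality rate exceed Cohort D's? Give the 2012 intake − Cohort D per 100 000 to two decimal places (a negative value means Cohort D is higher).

13.98

Combined standard total = 1 183 700; weights = 0.2706, 0.4031, 0.3263.
The 2012 intake: 0.2706×5.9 + 0.4031×36.0 + 0.3263×129.1 = 58.2383 per 100 000.
Cohort D: 0.2706×4.6 + 0.4031×23.4 + 0.3263×102.9 = 44.2577 per 100 000.
Difference = 58.2383 − 44.2577 = 13.9807.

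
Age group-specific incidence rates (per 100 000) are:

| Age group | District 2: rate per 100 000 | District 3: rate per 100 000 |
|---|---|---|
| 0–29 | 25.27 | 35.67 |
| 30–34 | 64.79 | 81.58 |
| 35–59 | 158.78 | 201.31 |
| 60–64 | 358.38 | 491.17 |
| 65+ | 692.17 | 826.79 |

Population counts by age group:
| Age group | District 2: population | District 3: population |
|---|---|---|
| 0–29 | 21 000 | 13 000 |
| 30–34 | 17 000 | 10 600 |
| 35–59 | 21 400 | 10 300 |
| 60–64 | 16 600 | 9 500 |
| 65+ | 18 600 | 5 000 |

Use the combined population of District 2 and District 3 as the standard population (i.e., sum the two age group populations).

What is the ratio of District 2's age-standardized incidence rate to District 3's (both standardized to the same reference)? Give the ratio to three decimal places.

0.791

Combined standard total = 143 000; weights = 0.2378, 0.1930, 0.2217, 0.1825, 0.1650.
District 2: 0.2378×25.27 + 0.1930×64.79 + 0.2217×158.78 + 0.1825×358.38 + 0.1650×692.17 = 233.3541 per 100 000.
District 3: 0.2378×35.67 + 0.1930×81.58 + 0.2217×201.31 + 0.1825×491.17 + 0.1650×826.79 = 294.9489 per 100 000.
Ratio = 233.3541 ÷ 294.9489 = 0.79117.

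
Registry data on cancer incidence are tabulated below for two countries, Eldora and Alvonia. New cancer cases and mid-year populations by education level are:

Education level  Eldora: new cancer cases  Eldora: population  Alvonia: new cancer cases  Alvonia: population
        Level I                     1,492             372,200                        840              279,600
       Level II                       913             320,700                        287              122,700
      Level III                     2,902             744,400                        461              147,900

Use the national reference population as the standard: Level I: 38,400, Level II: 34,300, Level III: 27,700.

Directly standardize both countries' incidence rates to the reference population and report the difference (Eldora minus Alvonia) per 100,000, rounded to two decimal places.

Education-specific rates per 100,000 for Eldora: 400.86, 284.69, 389.84.
For Alvonia: 300.43, 233.90, 311.70.
Standard total = 100,400; weights = 0.3825, 0.3416, 0.2759.
Eldora: 0.3825×400.86 + 0.3416×284.69 + 0.2759×389.84 = 358.1330 per 100,000.
Alvonia: 0.3825×300.43 + 0.3416×233.90 + 0.2759×311.70 = 280.8107 per 100,000.
Difference = 358.1330 − 280.8107 = 77.3224.

77.32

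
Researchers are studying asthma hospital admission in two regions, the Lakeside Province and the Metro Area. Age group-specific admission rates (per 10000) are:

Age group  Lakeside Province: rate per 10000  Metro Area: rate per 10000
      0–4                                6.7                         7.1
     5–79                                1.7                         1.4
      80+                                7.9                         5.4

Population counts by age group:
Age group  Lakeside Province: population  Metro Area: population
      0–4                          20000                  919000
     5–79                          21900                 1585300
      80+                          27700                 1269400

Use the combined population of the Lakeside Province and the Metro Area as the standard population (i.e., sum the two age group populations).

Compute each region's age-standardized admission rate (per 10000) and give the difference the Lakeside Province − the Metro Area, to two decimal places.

0.87

Combined standard total = 3843300; weights = 0.2443, 0.4182, 0.3375.
The Lakeside Province: 0.2443×6.7 + 0.4182×1.7 + 0.3375×7.9 = 5.0141 per 10000.
The Metro Area: 0.2443×7.1 + 0.4182×1.4 + 0.3375×5.4 = 4.1426 per 10000.
Difference = 5.0141 − 4.1426 = 0.8715.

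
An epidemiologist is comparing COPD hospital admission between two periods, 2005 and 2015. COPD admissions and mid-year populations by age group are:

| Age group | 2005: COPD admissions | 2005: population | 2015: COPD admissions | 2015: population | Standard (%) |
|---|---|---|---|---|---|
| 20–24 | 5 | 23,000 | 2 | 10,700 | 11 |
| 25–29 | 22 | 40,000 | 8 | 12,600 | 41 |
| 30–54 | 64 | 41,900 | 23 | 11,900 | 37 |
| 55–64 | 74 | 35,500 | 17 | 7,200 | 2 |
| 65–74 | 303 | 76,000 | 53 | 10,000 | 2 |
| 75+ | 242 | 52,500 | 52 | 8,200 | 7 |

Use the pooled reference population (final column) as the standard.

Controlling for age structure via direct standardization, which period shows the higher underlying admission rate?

2015

Age-specific rates per 10,000 for 2005: 2.17, 5.50, 15.27, 20.85, 39.87, 46.10.
For 2015: 1.87, 6.35, 19.33, 23.61, 53.00, 63.41.
Standard weights: 0.11, 0.41, 0.37, 0.02, 0.02, 0.07.
2005: 0.1100×2.17 + 0.4100×5.50 + 0.3700×15.27 + 0.0200×20.85 + 0.0200×39.87 + 0.0700×46.10 = 12.5866 per 10,000.
2015: 0.1100×1.87 + 0.4100×6.35 + 0.3700×19.33 + 0.0200×23.61 + 0.0200×53.00 + 0.0700×63.41 = 15.9313 per 10,000.
The crude rates (26.40 vs 25.58) would put 2005 higher, but that reflects its age composition; once standardized to a common age structure, 2015 has the higher underlying rate.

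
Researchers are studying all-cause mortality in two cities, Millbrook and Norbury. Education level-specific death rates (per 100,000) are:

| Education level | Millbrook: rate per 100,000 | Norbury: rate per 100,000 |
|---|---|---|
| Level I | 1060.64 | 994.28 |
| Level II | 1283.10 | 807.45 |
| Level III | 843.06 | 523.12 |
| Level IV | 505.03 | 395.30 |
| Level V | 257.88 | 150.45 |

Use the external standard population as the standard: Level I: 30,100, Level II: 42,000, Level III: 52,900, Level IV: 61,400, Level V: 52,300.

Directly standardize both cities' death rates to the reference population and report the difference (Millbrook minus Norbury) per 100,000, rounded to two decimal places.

214.73

Standard total = 238,700; weights = 0.1261, 0.1760, 0.2216, 0.2572, 0.2191.
Millbrook: 0.1261×1060.64 + 0.1760×1283.10 + 0.2216×843.06 + 0.2572×505.03 + 0.2191×257.88 = 732.7579 per 100,000.
Norbury: 0.1261×994.28 + 0.1760×807.45 + 0.2216×523.12 + 0.2572×395.30 + 0.2191×150.45 = 518.0299 per 100,000.
Difference = 732.7579 − 518.0299 = 214.7280.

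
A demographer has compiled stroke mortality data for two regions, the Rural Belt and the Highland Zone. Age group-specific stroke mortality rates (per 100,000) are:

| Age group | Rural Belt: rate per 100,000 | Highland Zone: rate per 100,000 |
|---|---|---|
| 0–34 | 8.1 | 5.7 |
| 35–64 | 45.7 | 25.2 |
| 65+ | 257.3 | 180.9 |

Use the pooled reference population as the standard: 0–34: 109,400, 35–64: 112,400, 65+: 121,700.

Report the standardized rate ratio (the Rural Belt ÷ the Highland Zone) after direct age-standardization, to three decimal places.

1.466

Standard total = 343,500; weights = 0.3185, 0.3272, 0.3543.
The Rural Belt: 0.3185×8.1 + 0.3272×45.7 + 0.3543×257.3 = 108.6935 per 100,000.
The Highland Zone: 0.3185×5.7 + 0.3272×25.2 + 0.3543×180.9 = 74.1531 per 100,000.
Ratio = 108.6935 ÷ 74.1531 = 1.46580.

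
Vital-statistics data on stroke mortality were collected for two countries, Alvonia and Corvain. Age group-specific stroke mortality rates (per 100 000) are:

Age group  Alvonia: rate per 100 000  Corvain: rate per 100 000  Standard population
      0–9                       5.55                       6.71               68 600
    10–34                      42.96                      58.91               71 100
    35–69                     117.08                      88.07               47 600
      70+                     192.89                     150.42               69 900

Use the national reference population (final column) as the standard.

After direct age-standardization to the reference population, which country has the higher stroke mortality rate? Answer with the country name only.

Standard total = 257 200; weights = 0.2667, 0.2764, 0.1851, 0.2718.
Alvonia: 0.2667×5.55 + 0.2764×42.96 + 0.1851×117.08 + 0.2718×192.89 = 87.4464 per 100 000.
Corvain: 0.2667×6.71 + 0.2764×58.91 + 0.1851×88.07 + 0.2718×150.42 = 75.2539 per 100 000.

Alvonia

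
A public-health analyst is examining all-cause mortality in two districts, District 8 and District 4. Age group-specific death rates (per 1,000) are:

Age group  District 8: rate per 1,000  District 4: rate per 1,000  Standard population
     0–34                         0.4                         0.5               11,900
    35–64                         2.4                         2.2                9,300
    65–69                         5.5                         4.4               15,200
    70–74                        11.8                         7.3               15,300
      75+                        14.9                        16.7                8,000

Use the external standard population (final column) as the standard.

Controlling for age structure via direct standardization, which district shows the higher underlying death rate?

District 8

Standard total = 59,700; weights = 0.1993, 0.1558, 0.2546, 0.2563, 0.1340.
District 8: 0.1993×0.4 + 0.1558×2.4 + 0.2546×5.5 + 0.2563×11.8 + 0.1340×14.9 = 6.8747 per 1,000.
District 4: 0.1993×0.5 + 0.1558×2.2 + 0.2546×4.4 + 0.2563×7.3 + 0.1340×16.7 = 5.6714 per 1,000.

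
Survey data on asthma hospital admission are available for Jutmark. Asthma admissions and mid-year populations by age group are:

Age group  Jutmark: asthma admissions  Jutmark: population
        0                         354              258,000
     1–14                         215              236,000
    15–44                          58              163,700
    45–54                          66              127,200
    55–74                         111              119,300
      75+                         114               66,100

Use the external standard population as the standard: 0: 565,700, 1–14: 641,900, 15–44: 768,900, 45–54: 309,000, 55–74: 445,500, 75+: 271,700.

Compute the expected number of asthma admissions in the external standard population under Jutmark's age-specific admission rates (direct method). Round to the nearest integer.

Age-specific rates per 10,000 for Jutmark: 13.72, 9.11, 3.54, 5.19, 9.30, 17.25.
Expected asthma admissions = Σ (standard pop × age-specific rate ÷ 10,000)
= 565,700×13.72/10,000 + 641,900×9.11/10,000 + 768,900×3.54/10,000 + 309,000×5.19/10,000 + 445,500×9.30/10,000 + 271,700×17.25/10,000
= 776.19 + 584.78 + 272.43 + 160.33 + 414.51 + 468.59 = 2676.83.

2677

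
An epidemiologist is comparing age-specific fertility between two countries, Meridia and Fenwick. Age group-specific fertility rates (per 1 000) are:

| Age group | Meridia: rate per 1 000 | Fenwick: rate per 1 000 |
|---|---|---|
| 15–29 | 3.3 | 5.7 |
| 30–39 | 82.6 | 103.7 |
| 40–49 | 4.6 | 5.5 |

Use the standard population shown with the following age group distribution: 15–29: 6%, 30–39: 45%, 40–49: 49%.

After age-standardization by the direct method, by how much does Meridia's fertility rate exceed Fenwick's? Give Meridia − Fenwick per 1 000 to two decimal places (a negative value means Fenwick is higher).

Standard weights: 0.06, 0.45, 0.49.
Meridia: 0.0600×3.3 + 0.4500×82.6 + 0.4900×4.6 = 39.6220 per 1 000.
Fenwick: 0.0600×5.7 + 0.4500×103.7 + 0.4900×5.5 = 49.7020 per 1 000.
Difference = 39.6220 − 49.7020 = -10.0800.

-10.08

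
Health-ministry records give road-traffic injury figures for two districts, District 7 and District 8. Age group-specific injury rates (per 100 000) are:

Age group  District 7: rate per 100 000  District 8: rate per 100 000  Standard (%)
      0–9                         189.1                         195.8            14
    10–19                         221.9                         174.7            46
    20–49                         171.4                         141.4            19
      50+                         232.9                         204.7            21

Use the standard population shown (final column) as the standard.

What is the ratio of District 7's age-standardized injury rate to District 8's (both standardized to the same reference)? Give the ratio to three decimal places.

Standard weights: 0.14, 0.46, 0.19, 0.21.
District 7: 0.1400×189.1 + 0.4600×221.9 + 0.1900×171.4 + 0.2100×232.9 = 210.0230 per 100 000.
District 8: 0.1400×195.8 + 0.4600×174.7 + 0.1900×141.4 + 0.2100×204.7 = 177.6270 per 100 000.
Ratio = 210.0230 ÷ 177.6270 = 1.18238.

1.182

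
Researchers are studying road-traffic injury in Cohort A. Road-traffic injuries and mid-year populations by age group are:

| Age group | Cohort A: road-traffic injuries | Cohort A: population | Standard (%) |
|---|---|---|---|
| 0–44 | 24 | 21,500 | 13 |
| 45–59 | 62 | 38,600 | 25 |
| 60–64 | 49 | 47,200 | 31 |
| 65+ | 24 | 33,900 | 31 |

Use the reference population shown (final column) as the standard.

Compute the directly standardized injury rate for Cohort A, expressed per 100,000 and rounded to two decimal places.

Age-specific rates per 100,000 for Cohort A: 111.63, 160.62, 103.81, 70.80.
Standard weights: 0.13, 0.25, 0.31, 0.31.
Standardized rate: 0.1300×111.63 + 0.2500×160.62 + 0.3100×103.81 + 0.3100×70.80 = 108.7962 per 100,000.

108.80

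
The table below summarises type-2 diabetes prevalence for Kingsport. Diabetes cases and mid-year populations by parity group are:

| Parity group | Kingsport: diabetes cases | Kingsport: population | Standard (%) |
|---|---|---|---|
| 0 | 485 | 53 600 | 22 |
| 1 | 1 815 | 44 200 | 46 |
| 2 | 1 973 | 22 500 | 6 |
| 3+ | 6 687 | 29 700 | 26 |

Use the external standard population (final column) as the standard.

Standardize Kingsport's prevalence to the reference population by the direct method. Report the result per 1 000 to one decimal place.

84.7

Parity-specific rates per 1 000 for Kingsport: 9.049, 41.063, 87.689, 225.152.
Standard weights: 0.22, 0.46, 0.06, 0.26.
Standardized rate: 0.2200×9.049 + 0.4600×41.063 + 0.0600×87.689 + 0.2600×225.152 = 84.6805 per 1 000.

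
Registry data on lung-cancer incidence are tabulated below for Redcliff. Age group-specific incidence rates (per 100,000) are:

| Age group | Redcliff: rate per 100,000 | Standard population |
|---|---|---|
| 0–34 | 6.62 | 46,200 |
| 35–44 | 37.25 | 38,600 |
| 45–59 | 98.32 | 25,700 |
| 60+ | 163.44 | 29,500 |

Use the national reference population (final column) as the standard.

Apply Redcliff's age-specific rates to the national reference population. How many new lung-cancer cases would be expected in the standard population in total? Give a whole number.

Expected new lung-cancer cases = Σ (standard pop × age-specific rate ÷ 100,000)
= 46,200×6.62/100,000 + 38,600×37.25/100,000 + 25,700×98.32/100,000 + 29,500×163.44/100,000
= 3.06 + 14.38 + 25.27 + 48.21 = 90.92.

91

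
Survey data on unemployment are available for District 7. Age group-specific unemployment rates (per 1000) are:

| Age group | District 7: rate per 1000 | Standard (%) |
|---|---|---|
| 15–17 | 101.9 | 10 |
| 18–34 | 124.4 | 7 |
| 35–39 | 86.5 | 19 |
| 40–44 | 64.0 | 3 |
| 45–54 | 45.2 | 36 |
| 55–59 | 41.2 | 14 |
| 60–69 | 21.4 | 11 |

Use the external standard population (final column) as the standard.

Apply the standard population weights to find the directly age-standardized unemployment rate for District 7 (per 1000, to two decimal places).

61.65

Standard weights: 0.10, 0.07, 0.19, 0.03, 0.36, 0.14, 0.11.
Standardized rate: 0.1000×101.9 + 0.0700×124.4 + 0.1900×86.5 + 0.0300×64.0 + 0.3600×45.2 + 0.1400×41.2 + 0.1100×21.4 = 61.6470 per 1000.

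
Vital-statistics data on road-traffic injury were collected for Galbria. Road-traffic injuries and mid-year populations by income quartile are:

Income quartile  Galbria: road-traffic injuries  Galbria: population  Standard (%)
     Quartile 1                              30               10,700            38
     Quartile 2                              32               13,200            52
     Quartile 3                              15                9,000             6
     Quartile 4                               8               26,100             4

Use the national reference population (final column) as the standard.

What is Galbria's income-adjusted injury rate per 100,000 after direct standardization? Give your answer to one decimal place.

243.8

Income-specific rates per 100,000 for Galbria: 280.37, 242.42, 166.67, 30.65.
Standard weights: 0.38, 0.52, 0.06, 0.04.
Standardized rate: 0.3800×280.37 + 0.5200×242.42 + 0.0600×166.67 + 0.0400×30.65 = 243.8287 per 100,000.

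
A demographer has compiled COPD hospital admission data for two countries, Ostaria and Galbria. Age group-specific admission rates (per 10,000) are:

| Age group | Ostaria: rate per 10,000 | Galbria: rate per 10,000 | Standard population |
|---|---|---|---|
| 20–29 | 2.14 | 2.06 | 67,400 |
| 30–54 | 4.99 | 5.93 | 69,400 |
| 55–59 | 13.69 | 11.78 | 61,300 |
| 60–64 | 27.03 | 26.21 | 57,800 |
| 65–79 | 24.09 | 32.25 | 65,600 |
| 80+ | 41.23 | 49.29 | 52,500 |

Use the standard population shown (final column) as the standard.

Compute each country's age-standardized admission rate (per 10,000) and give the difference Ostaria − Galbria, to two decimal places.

Standard total = 374,000; weights = 0.1802, 0.1856, 0.1639, 0.1545, 0.1754, 0.1404.
Ostaria: 0.1802×2.14 + 0.1856×4.99 + 0.1639×13.69 + 0.1545×27.03 + 0.1754×24.09 + 0.1404×41.23 = 17.7459 per 10,000.
Galbria: 0.1802×2.06 + 0.1856×5.93 + 0.1639×11.78 + 0.1545×26.21 + 0.1754×32.25 + 0.1404×49.29 = 20.0288 per 10,000.
Difference = 17.7459 − 20.0288 = -2.2829.

-2.28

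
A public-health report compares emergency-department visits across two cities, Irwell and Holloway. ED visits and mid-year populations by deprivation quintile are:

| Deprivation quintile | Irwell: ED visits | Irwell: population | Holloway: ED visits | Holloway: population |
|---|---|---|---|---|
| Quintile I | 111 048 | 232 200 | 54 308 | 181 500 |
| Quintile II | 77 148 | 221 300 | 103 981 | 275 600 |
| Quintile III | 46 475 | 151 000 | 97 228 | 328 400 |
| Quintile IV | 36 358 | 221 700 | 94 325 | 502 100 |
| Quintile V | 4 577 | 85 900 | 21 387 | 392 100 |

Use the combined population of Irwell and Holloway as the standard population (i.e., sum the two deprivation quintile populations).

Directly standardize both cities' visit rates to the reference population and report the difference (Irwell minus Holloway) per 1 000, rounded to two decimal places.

Deprivation-specific rates per 1 000 for Irwell: 478.243, 348.613, 307.781, 163.996, 53.283.
For Holloway: 299.218, 377.290, 296.066, 187.861, 54.545.
Combined standard total = 2 591 800; weights = 0.1596, 0.1917, 0.1850, 0.2793, 0.1844.
Irwell: 0.1596×478.243 + 0.1917×348.613 + 0.1850×307.781 + 0.2793×163.996 + 0.1844×53.283 = 255.7277 per 1 000.
Holloway: 0.1596×299.218 + 0.1917×377.290 + 0.1850×296.066 + 0.2793×187.861 + 0.1844×54.545 = 237.3801 per 1 000.
Difference = 255.7277 − 237.3801 = 18.3476.

18.35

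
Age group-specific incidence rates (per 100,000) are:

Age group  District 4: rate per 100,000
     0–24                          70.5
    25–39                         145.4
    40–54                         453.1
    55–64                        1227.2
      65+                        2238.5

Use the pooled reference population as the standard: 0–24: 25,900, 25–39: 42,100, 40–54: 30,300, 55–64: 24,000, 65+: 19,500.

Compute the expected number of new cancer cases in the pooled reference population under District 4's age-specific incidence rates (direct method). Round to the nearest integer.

948

Expected new cancer cases = Σ (standard pop × age-specific rate ÷ 100,000)
= 25,900×70.5/100,000 + 42,100×145.4/100,000 + 30,300×453.1/100,000 + 24,000×1227.2/100,000 + 19,500×2238.5/100,000
= 18.26 + 61.21 + 137.29 + 294.53 + 436.51 = 947.80.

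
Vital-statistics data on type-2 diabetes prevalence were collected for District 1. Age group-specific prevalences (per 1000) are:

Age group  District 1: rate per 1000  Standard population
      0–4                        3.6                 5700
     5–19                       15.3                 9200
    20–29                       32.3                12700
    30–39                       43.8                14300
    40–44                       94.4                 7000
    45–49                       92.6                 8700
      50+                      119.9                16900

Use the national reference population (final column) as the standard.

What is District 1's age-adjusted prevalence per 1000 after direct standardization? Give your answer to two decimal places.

Standard total = 74500; weights = 0.0765, 0.1235, 0.1705, 0.1919, 0.0940, 0.1168, 0.2268.
Standardized rate: 0.0765×3.6 + 0.1235×15.3 + 0.1705×32.3 + 0.1919×43.8 + 0.0940×94.4 + 0.1168×92.6 + 0.2268×119.9 = 62.9605 per 1000.

62.96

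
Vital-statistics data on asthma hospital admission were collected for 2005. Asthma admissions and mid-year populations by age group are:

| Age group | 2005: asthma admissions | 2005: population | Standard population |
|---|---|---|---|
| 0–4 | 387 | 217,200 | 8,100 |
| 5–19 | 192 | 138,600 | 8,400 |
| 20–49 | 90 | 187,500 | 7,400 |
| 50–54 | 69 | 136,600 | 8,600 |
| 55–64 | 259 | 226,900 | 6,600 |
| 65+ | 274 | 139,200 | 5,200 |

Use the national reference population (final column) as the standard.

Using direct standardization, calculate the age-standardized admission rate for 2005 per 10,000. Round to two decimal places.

Age-specific rates per 10,000 for 2005: 17.82, 13.85, 4.80, 5.05, 11.41, 19.68.
Standard total = 44,300; weights = 0.1828, 0.1896, 0.1670, 0.1941, 0.1490, 0.1174.
Standardized rate: 0.1828×17.82 + 0.1896×13.85 + 0.1670×4.80 + 0.1941×5.05 + 0.1490×11.41 + 0.1174×19.68 = 11.6781 per 10,000.

11.68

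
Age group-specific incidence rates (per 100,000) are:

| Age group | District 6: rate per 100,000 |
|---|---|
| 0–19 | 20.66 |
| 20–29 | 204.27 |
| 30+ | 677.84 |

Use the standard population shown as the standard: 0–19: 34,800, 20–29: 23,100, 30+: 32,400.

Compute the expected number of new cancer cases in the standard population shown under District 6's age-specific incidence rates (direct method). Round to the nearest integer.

274

Expected new cancer cases = Σ (standard pop × age-specific rate ÷ 100,000)
= 34,800×20.66/100,000 + 23,100×204.27/100,000 + 32,400×677.84/100,000
= 7.19 + 47.19 + 219.62 = 274.00.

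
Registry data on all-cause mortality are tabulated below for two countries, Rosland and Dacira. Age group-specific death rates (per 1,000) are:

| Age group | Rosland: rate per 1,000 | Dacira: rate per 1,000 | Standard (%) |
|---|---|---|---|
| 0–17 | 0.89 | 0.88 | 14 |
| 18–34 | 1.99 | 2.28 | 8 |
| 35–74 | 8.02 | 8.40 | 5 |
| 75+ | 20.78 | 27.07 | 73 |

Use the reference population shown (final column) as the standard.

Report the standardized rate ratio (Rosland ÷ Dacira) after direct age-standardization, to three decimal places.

0.774

Standard weights: 0.14, 0.08, 0.05, 0.73.
Rosland: 0.1400×0.89 + 0.0800×1.99 + 0.0500×8.02 + 0.7300×20.78 = 15.8542 per 1,000.
Dacira: 0.1400×0.88 + 0.0800×2.28 + 0.0500×8.40 + 0.7300×27.07 = 20.4867 per 1,000.
Ratio = 15.8542 ÷ 20.4867 = 0.77388.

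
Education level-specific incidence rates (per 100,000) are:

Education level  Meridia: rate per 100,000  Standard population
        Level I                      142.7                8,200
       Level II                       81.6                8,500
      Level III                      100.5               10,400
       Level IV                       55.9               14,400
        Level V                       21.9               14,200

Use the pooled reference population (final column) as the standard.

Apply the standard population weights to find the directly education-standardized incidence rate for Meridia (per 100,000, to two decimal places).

Standard total = 55,700; weights = 0.1472, 0.1526, 0.1867, 0.2585, 0.2549.
Standardized rate: 0.1472×142.7 + 0.1526×81.6 + 0.1867×100.5 + 0.2585×55.9 + 0.2549×21.9 = 72.2600 per 100,000.

72.26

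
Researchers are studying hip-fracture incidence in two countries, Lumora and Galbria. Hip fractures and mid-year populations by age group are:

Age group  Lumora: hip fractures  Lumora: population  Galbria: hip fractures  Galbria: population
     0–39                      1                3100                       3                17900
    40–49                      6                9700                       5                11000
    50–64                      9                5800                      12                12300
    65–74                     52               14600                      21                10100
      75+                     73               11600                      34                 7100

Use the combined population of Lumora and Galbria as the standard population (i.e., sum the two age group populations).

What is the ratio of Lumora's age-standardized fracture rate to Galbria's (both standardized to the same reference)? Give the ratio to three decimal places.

1.477

Age-specific rates per 100000 for Lumora: 32.26, 61.86, 155.17, 356.16, 629.31.
For Galbria: 16.76, 45.45, 97.56, 207.92, 478.87.
Combined standard total = 103200; weights = 0.2035, 0.2006, 0.1754, 0.2393, 0.1812.
Lumora: 0.2035×32.26 + 0.2006×61.86 + 0.1754×155.17 + 0.2393×356.16 + 0.1812×629.31 = 245.4633 per 100000.
Galbria: 0.2035×16.76 + 0.2006×45.45 + 0.1754×97.56 + 0.2393×207.92 + 0.1812×478.87 = 166.1753 per 100000.
Ratio = 245.4633 ÷ 166.1753 = 1.47713.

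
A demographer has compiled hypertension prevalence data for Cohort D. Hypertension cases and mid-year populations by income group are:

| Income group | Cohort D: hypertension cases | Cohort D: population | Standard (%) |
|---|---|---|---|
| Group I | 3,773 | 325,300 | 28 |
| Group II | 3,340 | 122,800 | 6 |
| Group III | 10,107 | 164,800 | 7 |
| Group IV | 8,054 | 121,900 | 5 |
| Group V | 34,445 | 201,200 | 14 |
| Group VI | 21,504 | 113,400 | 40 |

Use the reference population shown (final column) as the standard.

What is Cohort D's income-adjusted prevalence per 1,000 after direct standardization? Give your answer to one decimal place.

112.3

Income-specific rates per 1,000 for Cohort D: 11.599, 27.199, 61.329, 66.071, 171.198, 189.630.
Standard weights: 0.28, 0.06, 0.07, 0.05, 0.14, 0.40.
Standardized rate: 0.2800×11.599 + 0.0600×27.199 + 0.0700×61.329 + 0.0500×66.071 + 0.1400×171.198 + 0.4000×189.630 = 112.2956 per 1,000.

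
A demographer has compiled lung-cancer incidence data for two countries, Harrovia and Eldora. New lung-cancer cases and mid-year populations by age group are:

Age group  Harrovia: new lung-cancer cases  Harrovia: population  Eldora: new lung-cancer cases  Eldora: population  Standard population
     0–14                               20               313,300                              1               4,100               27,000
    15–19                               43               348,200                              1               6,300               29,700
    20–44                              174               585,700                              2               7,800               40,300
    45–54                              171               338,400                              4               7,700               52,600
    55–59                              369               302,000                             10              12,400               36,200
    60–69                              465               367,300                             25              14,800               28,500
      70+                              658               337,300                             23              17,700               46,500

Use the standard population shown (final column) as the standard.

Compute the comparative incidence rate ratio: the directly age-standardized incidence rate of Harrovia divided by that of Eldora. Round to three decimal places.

Age-specific rates per 100,000 for Harrovia: 6.38, 12.35, 29.71, 50.53, 122.19, 126.60, 195.08.
For Eldora: 24.39, 15.87, 25.64, 51.95, 80.65, 168.92, 129.94.
Standard total = 260,800; weights = 0.1035, 0.1139, 0.1545, 0.2017, 0.1388, 0.1093, 0.1783.
Harrovia: 0.1035×6.38 + 0.1139×12.35 + 0.1545×29.71 + 0.2017×50.53 + 0.1388×122.19 + 0.1093×126.60 + 0.1783×195.08 = 82.4260 per 100,000.
Eldora: 0.1035×24.39 + 0.1139×15.87 + 0.1545×25.64 + 0.2017×51.95 + 0.1388×80.65 + 0.1093×168.92 + 0.1783×129.94 = 71.5939 per 100,000.
Ratio = 82.4260 ÷ 71.5939 = 1.15130.

1.151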